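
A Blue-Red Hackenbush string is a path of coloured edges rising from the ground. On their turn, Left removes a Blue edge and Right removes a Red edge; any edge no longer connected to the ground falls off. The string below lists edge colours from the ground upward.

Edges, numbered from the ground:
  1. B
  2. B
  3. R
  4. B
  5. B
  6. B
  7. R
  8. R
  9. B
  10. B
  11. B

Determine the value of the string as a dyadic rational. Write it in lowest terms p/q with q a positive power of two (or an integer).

G(B) = { 0 | (no moves) } so 1
G(BB) = { 0 1 | (no moves) } so 2
G(BBR) = { 0 1 | 2 } so 3/2
G(BBRB) = { 0 1 3/2 | 2 } so 7/4
G(BBRBB) = { 0 1 3/2 7/4 | 2 } so 15/8
G(BBRBBB) = { 0 1 3/2 7/4 15/8 | 2 } so 31/16
G(BBRBBBR) = { 0 1 3/2 7/4 15/8 | 31/16 2 } so 61/32
G(BBRBBBRR) = { 0 1 3/2 7/4 15/8 | 61/32 31/16 2 } so 121/64
G(BBRBBBRRB) = { 0 1 3/2 7/4 15/8 121/64 | 61/32 31/16 2 } so 243/128
G(BBRBBBRRBB) = { 0 1 3/2 7/4 15/8 121/64 243/128 | 61/32 31/16 2 } so 487/256
G(BBRBBBRRBBB) = { 0 1 3/2 7/4 15/8 121/64 243/128 487/256 | 61/32 31/16 2 } so 975/512

975/512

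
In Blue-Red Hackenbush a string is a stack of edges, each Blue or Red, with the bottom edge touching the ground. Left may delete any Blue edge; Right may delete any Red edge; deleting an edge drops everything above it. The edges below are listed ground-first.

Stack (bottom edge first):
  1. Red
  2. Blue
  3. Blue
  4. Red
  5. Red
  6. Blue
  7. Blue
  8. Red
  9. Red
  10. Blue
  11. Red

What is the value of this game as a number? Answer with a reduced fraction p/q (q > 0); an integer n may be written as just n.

edge 1 of 11 (Red): { · | 0 } ⇒ -1
edge 2 of 11 (Blue): { -1 | 0 } ⇒ -1/2
edge 3 of 11 (Blue): { -1; -1/2 | 0 } ⇒ -1/4
edge 4 of 11 (Red): { -1; -1/2 | -1/4; 0 } ⇒ -3/8
edge 5 of 11 (Red): { -1; -1/2 | -3/8; -1/4; 0 } ⇒ -7/16
edge 6 of 11 (Blue): { -1; -1/2; -7/16 | -3/8; -1/4; 0 } ⇒ -13/32
edge 7 of 11 (Blue): { -1; -1/2; -7/16; -13/32 | -3/8; -1/4; 0 } ⇒ -25/64
edge 8 of 11 (Red): { -1; -1/2; -7/16; -13/32 | -25/64; -3/8; -1/4; 0 } ⇒ -51/128
edge 9 of 11 (Red): { -1; -1/2; -7/16; -13/32 | -51/128; -25/64; -3/8; -1/4; 0 } ⇒ -103/256
edge 10 of 11 (Blue): { -1; -1/2; -7/16; -13/32; -103/256 | -51/128; -25/64; -3/8; -1/4; 0 } ⇒ -205/512
edge 11 of 11 (Red): { -1; -1/2; -7/16; -13/32; -103/256 | -205/512; -51/128; -25/64; -3/8; -1/4; 0 } ⇒ -411/1024

-411/1024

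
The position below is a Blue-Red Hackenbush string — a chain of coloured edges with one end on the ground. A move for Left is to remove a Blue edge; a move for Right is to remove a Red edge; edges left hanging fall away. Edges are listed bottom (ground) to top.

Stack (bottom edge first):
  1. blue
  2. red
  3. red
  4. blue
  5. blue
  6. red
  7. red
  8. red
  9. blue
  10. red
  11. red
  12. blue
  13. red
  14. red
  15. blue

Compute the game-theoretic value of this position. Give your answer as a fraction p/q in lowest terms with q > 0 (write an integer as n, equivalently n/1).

Recurse on prefixes of the 15-edge string blue red red blue blue red red red blue red red blue red red blue:
edge 1 of 15 (blue): { 0 | none } -> 1
edge 2 of 15 (red): { 0 | 1 } -> 1/2
edge 3 of 15 (red): { 0 | 1/2,1 } -> 1/4
edge 4 of 15 (blue): { 0,1/4 | 1/2,1 } -> 3/8
edge 5 of 15 (blue): { 0,1/4,3/8 | 1/2,1 } -> 7/16
edge 6 of 15 (red): { 0,1/4,3/8 | 7/16,1/2,1 } -> 13/32
edge 7 of 15 (red): { 0,1/4,3/8 | 13/32,7/16,1/2,1 } -> 25/64
edge 8 of 15 (red): { 0,1/4,3/8 | 25/64,13/32,7/16,1/2,1 } -> 49/128
edge 9 of 15 (blue): { 0,1/4,3/8,49/128 | 25/64,13/32,7/16,1/2,1 } -> 99/256
edge 10 of 15 (red): { 0,1/4,3/8,49/128 | 99/256,25/64,13/32,7/16,1/2,1 } -> 197/512
edge 11 of 15 (red): { 0,1/4,3/8,49/128 | 197/512,99/256,25/64,13/32,7/16,1/2,1 } -> 393/1024
edge 12 of 15 (blue): { 0,1/4,3/8,49/128,393/1024 | 197/512,99/256,25/64,13/32,7/16,1/2,1 } -> 787/2048
edge 13 of 15 (red): { 0,1/4,3/8,49/128,393/1024 | 787/2048,197/512,99/256,25/64,13/32,7/16,1/2,1 } -> 1573/4096
edge 14 of 15 (red): { 0,1/4,3/8,49/128,393/1024 | 1573/4096,787/2048,197/512,99/256,25/64,13/32,7/16,1/2,1 } -> 3145/8192
edge 15 of 15 (blue): { 0,1/4,3/8,49/128,393/1024,3145/8192 | 1573/4096,787/2048,197/512,99/256,25/64,13/32,7/16,1/2,1 } -> 6291/16384

6291/16384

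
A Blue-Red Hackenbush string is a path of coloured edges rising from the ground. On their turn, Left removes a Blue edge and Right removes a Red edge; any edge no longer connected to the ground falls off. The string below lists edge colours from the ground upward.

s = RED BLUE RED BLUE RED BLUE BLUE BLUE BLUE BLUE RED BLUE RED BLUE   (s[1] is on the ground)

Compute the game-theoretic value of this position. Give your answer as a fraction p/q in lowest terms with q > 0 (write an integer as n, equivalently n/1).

edge 1 of 14 (RED): {  | 0 } = -1
edge 2 of 14 (BLUE): { -1 | 0 } = -1/2
edge 3 of 14 (RED): { -1 | -1/2, 0 } = -3/4
edge 4 of 14 (BLUE): { -1, -3/4 | -1/2, 0 } = -5/8
edge 5 of 14 (RED): { -1, -3/4 | -5/8, -1/2, 0 } = -11/16
edge 6 of 14 (BLUE): { -1, -3/4, -11/16 | -5/8, -1/2, 0 } = -21/32
edge 7 of 14 (BLUE): { -1, -3/4, -11/16, -21/32 | -5/8, -1/2, 0 } = -41/64
edge 8 of 14 (BLUE): { -1, -3/4, -11/16, -21/32, -41/64 | -5/8, -1/2, 0 } = -81/128
edge 9 of 14 (BLUE): { -1, -3/4, -11/16, -21/32, -41/64, -81/128 | -5/8, -1/2, 0 } = -161/256
edge 10 of 14 (BLUE): { -1, -3/4, -11/16, -21/32, -41/64, -81/128, -161/256 | -5/8, -1/2, 0 } = -321/512
edge 11 of 14 (RED): { -1, -3/4, -11/16, -21/32, -41/64, -81/128, -161/256 | -321/512, -5/8, -1/2, 0 } = -643/1024
edge 12 of 14 (BLUE): { -1, -3/4, -11/16, -21/32, -41/64, -81/128, -161/256, -643/1024 | -321/512, -5/8, -1/2, 0 } = -1285/2048
edge 13 of 14 (RED): { -1, -3/4, -11/16, -21/32, -41/64, -81/128, -161/256, -643/1024 | -1285/2048, -321/512, -5/8, -1/2, 0 } = -2571/4096
edge 14 of 14 (BLUE): { -1, -3/4, -11/16, -21/32, -41/64, -81/128, -161/256, -643/1024, -2571/4096 | -1285/2048, -321/512, -5/8, -1/2, 0 } = -5141/8192

-5141/8192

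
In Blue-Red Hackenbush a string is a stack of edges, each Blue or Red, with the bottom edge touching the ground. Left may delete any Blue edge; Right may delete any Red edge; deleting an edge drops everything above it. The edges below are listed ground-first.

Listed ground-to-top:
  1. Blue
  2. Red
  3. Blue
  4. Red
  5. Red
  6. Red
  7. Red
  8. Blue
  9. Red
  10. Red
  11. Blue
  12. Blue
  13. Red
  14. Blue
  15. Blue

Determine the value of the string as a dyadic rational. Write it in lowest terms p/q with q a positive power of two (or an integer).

8503/16384

Recurse on prefixes of the 15-edge string Blue Red Blue Red Red Red Red Blue Red Red Blue Blue Red Blue Blue:
edge 1 of 15 (Blue): { 0 | — } — 1
edge 2 of 15 (Red): { 0 | 1 } — 1/2
edge 3 of 15 (Blue): { 0; 1/2 | 1 } — 3/4
edge 4 of 15 (Red): { 0; 1/2 | 3/4; 1 } — 5/8
edge 5 of 15 (Red): { 0; 1/2 | 5/8; 3/4; 1 } — 9/16
edge 6 of 15 (Red): { 0; 1/2 | 9/16; 5/8; 3/4; 1 } — 17/32
edge 7 of 15 (Red): { 0; 1/2 | 17/32; 9/16; 5/8; 3/4; 1 } — 33/64
edge 8 of 15 (Blue): { 0; 1/2; 33/64 | 17/32; 9/16; 5/8; 3/4; 1 } — 67/128
edge 9 of 15 (Red): { 0; 1/2; 33/64 | 67/128; 17/32; 9/16; 5/8; 3/4; 1 } — 133/256
edge 10 of 15 (Red): { 0; 1/2; 33/64 | 133/256; 67/128; 17/32; 9/16; 5/8; 3/4; 1 } — 265/512
edge 11 of 15 (Blue): { 0; 1/2; 33/64; 265/512 | 133/256; 67/128; 17/32; 9/16; 5/8; 3/4; 1 } — 531/1024
edge 12 of 15 (Blue): { 0; 1/2; 33/64; 265/512; 531/1024 | 133/256; 67/128; 17/32; 9/16; 5/8; 3/4; 1 } — 1063/2048
edge 13 of 15 (Red): { 0; 1/2; 33/64; 265/512; 531/1024 | 1063/2048; 133/256; 67/128; 17/32; 9/16; 5/8; 3/4; 1 } — 2125/4096
edge 14 of 15 (Blue): { 0; 1/2; 33/64; 265/512; 531/1024; 2125/4096 | 1063/2048; 133/256; 67/128; 17/32; 9/16; 5/8; 3/4; 1 } — 4251/8192
edge 15 of 15 (Blue): { 0; 1/2; 33/64; 265/512; 531/1024; 2125/4096; 4251/8192 | 1063/2048; 133/256; 67/128; 17/32; 9/16; 5/8; 3/4; 1 } — 8503/16384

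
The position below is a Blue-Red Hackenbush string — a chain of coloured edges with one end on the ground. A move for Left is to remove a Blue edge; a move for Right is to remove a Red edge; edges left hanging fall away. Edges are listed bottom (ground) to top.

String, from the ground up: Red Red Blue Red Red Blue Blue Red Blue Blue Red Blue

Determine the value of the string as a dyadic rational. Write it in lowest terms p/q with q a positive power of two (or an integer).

-1829/1024

v_1 [R]  L=[—]  R=[0]  ⇒ -1
v_2 [RR]  L=[—]  R=[-1; 0]  ⇒ -2
v_3 [RRB]  L=[-2]  R=[-1; 0]  ⇒ -3/2
v_4 [RRBR]  L=[-2]  R=[-3/2; -1; 0]  ⇒ -7/4
v_5 [RRBRR]  L=[-2]  R=[-7/4; -3/2; -1; 0]  ⇒ -15/8
v_6 [RRBRRB]  L=[-2; -15/8]  R=[-7/4; -3/2; -1; 0]  ⇒ -29/16
v_7 [RRBRRBB]  L=[-2; -15/8; -29/16]  R=[-7/4; -3/2; -1; 0]  ⇒ -57/32
v_8 [RRBRRBBR]  L=[-2; -15/8; -29/16]  R=[-57/32; -7/4; -3/2; -1; 0]  ⇒ -115/64
v_9 [RRBRRBBRB]  L=[-2; -15/8; -29/16; -115/64]  R=[-57/32; -7/4; -3/2; -1; 0]  ⇒ -229/128
v_10 [RRBRRBBRBB]  L=[-2; -15/8; -29/16; -115/64; -229/128]  R=[-57/32; -7/4; -3/2; -1; 0]  ⇒ -457/256
v_11 [RRBRRBBRBBR]  L=[-2; -15/8; -29/16; -115/64; -229/128]  R=[-457/256; -57/32; -7/4; -3/2; -1; 0]  ⇒ -915/512
v_12 [RRBRRBBRBBRB]  L=[-2; -15/8; -29/16; -115/64; -229/128; -915/512]  R=[-457/256; -57/32; -7/4; -3/2; -1; 0]  ⇒ -1829/1024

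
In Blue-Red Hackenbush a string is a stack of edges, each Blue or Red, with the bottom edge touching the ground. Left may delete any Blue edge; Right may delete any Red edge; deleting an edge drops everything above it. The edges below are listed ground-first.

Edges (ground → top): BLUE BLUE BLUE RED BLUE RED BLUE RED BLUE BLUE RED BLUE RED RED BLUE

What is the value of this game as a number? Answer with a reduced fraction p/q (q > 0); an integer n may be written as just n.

10963/4096

Prefix values for BLUE BLUE BLUE RED BLUE RED BLUE RED BLUE BLUE RED BLUE RED RED BLUE via {L|R} + simplicity:
g(B) = { 0 | none } gives 1
g(BB) = { 0, 1 | none } gives 2
g(BBB) = { 0, 1, 2 | none } gives 3
g(BBBR) = { 0, 1, 2 | 3 } gives 5/2
g(BBBRB) = { 0, 1, 2, 5/2 | 3 } gives 11/4
g(BBBRBR) = { 0, 1, 2, 5/2 | 11/4, 3 } gives 21/8
g(BBBRBRB) = { 0, 1, 2, 5/2, 21/8 | 11/4, 3 } gives 43/16
g(BBBRBRBR) = { 0, 1, 2, 5/2, 21/8 | 43/16, 11/4, 3 } gives 85/32
g(BBBRBRBRB) = { 0, 1, 2, 5/2, 21/8, 85/32 | 43/16, 11/4, 3 } gives 171/64
g(BBBRBRBRBB) = { 0, 1, 2, 5/2, 21/8, 85/32, 171/64 | 43/16, 11/4, 3 } gives 343/128
g(BBBRBRBRBBR) = { 0, 1, 2, 5/2, 21/8, 85/32, 171/64 | 343/128, 43/16, 11/4, 3 } gives 685/256
g(BBBRBRBRBBRB) = { 0, 1, 2, 5/2, 21/8, 85/32, 171/64, 685/256 | 343/128, 43/16, 11/4, 3 } gives 1371/512
g(BBBRBRBRBBRBR) = { 0, 1, 2, 5/2, 21/8, 85/32, 171/64, 685/256 | 1371/512, 343/128, 43/16, 11/4, 3 } gives 2741/1024
g(BBBRBRBRBBRBRR) = { 0, 1, 2, 5/2, 21/8, 85/32, 171/64, 685/256 | 2741/1024, 1371/512, 343/128, 43/16, 11/4, 3 } gives 5481/2048
g(BBBRBRBRBBRBRRB) = { 0, 1, 2, 5/2, 21/8, 85/32, 171/64, 685/256, 5481/2048 | 2741/1024, 1371/512, 343/128, 43/16, 11/4, 3 } gives 10963/4096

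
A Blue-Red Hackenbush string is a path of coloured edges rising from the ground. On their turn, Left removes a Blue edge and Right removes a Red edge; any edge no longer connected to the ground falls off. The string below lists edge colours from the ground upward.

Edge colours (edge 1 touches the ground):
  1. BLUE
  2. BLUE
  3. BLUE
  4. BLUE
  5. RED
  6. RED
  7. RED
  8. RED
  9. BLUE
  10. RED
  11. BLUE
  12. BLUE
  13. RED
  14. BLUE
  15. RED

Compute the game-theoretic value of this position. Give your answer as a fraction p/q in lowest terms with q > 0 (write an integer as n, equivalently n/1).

6325/2048

Recurse on prefixes of the 15-edge string BLUE BLUE BLUE BLUE RED RED RED RED BLUE RED BLUE BLUE RED BLUE RED:
val(B) = { 0 |  } => 1
val(BB) = { 0 1 |  } => 2
val(BBB) = { 0 1 2 |  } => 3
val(BBBB) = { 0 1 2 3 |  } => 4
val(BBBBR) = { 0 1 2 3 | 4 } => 7/2
val(BBBBRR) = { 0 1 2 3 | 7/2 4 } => 13/4
val(BBBBRRR) = { 0 1 2 3 | 13/4 7/2 4 } => 25/8
val(BBBBRRRR) = { 0 1 2 3 | 25/8 13/4 7/2 4 } => 49/16
val(BBBBRRRRB) = { 0 1 2 3 49/16 | 25/8 13/4 7/2 4 } => 99/32
val(BBBBRRRRBR) = { 0 1 2 3 49/16 | 99/32 25/8 13/4 7/2 4 } => 197/64
val(BBBBRRRRBRB) = { 0 1 2 3 49/16 197/64 | 99/32 25/8 13/4 7/2 4 } => 395/128
val(BBBBRRRRBRBB) = { 0 1 2 3 49/16 197/64 395/128 | 99/32 25/8 13/4 7/2 4 } => 791/256
val(BBBBRRRRBRBBR) = { 0 1 2 3 49/16 197/64 395/128 | 791/256 99/32 25/8 13/4 7/2 4 } => 1581/512
val(BBBBRRRRBRBBRB) = { 0 1 2 3 49/16 197/64 395/128 1581/512 | 791/256 99/32 25/8 13/4 7/2 4 } => 3163/1024
val(BBBBRRRRBRBBRBR) = { 0 1 2 3 49/16 197/64 395/128 1581/512 | 3163/1024 791/256 99/32 25/8 13/4 7/2 4 } => 6325/2048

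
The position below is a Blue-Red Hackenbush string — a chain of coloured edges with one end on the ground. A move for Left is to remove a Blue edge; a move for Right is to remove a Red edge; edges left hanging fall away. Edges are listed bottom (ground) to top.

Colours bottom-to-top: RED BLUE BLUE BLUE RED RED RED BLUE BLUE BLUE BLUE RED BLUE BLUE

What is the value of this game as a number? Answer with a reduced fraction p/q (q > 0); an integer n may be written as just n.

-1801/8192

Build value(s[:k]) for k = 1..14, string s = RED BLUE BLUE BLUE RED RED RED BLUE BLUE BLUE BLUE RED BLUE BLUE.
value(R) = {  | 0 } so -1
value(RB) = { -1 | 0 } so -1/2
value(RBB) = { -1; -1/2 | 0 } so -1/4
value(RBBB) = { -1; -1/2; -1/4 | 0 } so -1/8
value(RBBBR) = { -1; -1/2; -1/4 | -1/8; 0 } so -3/16
value(RBBBRR) = { -1; -1/2; -1/4 | -3/16; -1/8; 0 } so -7/32
value(RBBBRRR) = { -1; -1/2; -1/4 | -7/32; -3/16; -1/8; 0 } so -15/64
value(RBBBRRRB) = { -1; -1/2; -1/4; -15/64 | -7/32; -3/16; -1/8; 0 } so -29/128
value(RBBBRRRBB) = { -1; -1/2; -1/4; -15/64; -29/128 | -7/32; -3/16; -1/8; 0 } so -57/256
value(RBBBRRRBBB) = { -1; -1/2; -1/4; -15/64; -29/128; -57/256 | -7/32; -3/16; -1/8; 0 } so -113/512
value(RBBBRRRBBBB) = { -1; -1/2; -1/4; -15/64; -29/128; -57/256; -113/512 | -7/32; -3/16; -1/8; 0 } so -225/1024
value(RBBBRRRBBBBR) = { -1; -1/2; -1/4; -15/64; -29/128; -57/256; -113/512 | -225/1024; -7/32; -3/16; -1/8; 0 } so -451/2048
value(RBBBRRRBBBBRB) = { -1; -1/2; -1/4; -15/64; -29/128; -57/256; -113/512; -451/2048 | -225/1024; -7/32; -3/16; -1/8; 0 } so -901/4096
value(RBBBRRRBBBBRBB) = { -1; -1/2; -1/4; -15/64; -29/128; -57/256; -113/512; -451/2048; -901/4096 | -225/1024; -7/32; -3/16; -1/8; 0 } so -1801/8192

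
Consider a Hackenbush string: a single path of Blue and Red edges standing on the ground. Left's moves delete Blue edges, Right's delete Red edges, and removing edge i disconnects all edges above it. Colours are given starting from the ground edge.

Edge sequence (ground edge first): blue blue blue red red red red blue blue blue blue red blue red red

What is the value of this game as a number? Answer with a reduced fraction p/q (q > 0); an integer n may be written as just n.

step 1: add blue to get b; options L={ 0 } R={  } => 1
step 2: add blue to get bb; options L={ 0, 1 } R={  } => 2
step 3: add blue to get bbb; options L={ 0, 1, 2 } R={  } => 3
step 4: add red to get bbbr; options L={ 0, 1, 2 } R={ 3 } => 5/2
step 5: add red to get bbbrr; options L={ 0, 1, 2 } R={ 5/2, 3 } => 9/4
step 6: add red to get bbbrrr; options L={ 0, 1, 2 } R={ 9/4, 5/2, 3 } => 17/8
step 7: add red to get bbbrrrr; options L={ 0, 1, 2 } R={ 17/8, 9/4, 5/2, 3 } => 33/16
step 8: add blue to get bbbrrrrb; options L={ 0, 1, 2, 33/16 } R={ 17/8, 9/4, 5/2, 3 } => 67/32
step 9: add blue to get bbbrrrrbb; options L={ 0, 1, 2, 33/16, 67/32 } R={ 17/8, 9/4, 5/2, 3 } => 135/64
step 10: add blue to get bbbrrrrbbb; options L={ 0, 1, 2, 33/16, 67/32, 135/64 } R={ 17/8, 9/4, 5/2, 3 } => 271/128
step 11: add blue to get bbbrrrrbbbb; options L={ 0, 1, 2, 33/16, 67/32, 135/64, 271/128 } R={ 17/8, 9/4, 5/2, 3 } => 543/256
step 12: add red to get bbbrrrrbbbbr; options L={ 0, 1, 2, 33/16, 67/32, 135/64, 271/128 } R={ 543/256, 17/8, 9/4, 5/2, 3 } => 1085/512
step 13: add blue to get bbbrrrrbbbbrb; options L={ 0, 1, 2, 33/16, 67/32, 135/64, 271/128, 1085/512 } R={ 543/256, 17/8, 9/4, 5/2, 3 } => 2171/1024
step 14: add red to get bbbrrrrbbbbrbr; options L={ 0, 1, 2, 33/16, 67/32, 135/64, 271/128, 1085/512 } R={ 2171/1024, 543/256, 17/8, 9/4, 5/2, 3 } => 4341/2048
step 15: add red to get bbbrrrrbbbbrbrr; options L={ 0, 1, 2, 33/16, 67/32, 135/64, 271/128, 1085/512 } R={ 4341/2048, 2171/1024, 543/256, 17/8, 9/4, 5/2, 3 } => 8681/4096

8681/4096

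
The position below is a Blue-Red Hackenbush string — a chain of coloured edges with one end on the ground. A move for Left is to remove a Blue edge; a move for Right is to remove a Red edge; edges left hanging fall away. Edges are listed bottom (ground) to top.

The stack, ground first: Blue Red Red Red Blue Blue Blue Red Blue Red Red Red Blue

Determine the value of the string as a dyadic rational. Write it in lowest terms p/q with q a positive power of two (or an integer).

931/4096

G(B) = { 0 | · } so 1
G(BR) = { 0 | 1 } so 1/2
G(BRR) = { 0 | 1/2,1 } so 1/4
G(BRRR) = { 0 | 1/4,1/2,1 } so 1/8
G(BRRRB) = { 0,1/8 | 1/4,1/2,1 } so 3/16
G(BRRRBB) = { 0,1/8,3/16 | 1/4,1/2,1 } so 7/32
G(BRRRBBB) = { 0,1/8,3/16,7/32 | 1/4,1/2,1 } so 15/64
G(BRRRBBBR) = { 0,1/8,3/16,7/32 | 15/64,1/4,1/2,1 } so 29/128
G(BRRRBBBRB) = { 0,1/8,3/16,7/32,29/128 | 15/64,1/4,1/2,1 } so 59/256
G(BRRRBBBRBR) = { 0,1/8,3/16,7/32,29/128 | 59/256,15/64,1/4,1/2,1 } so 117/512
G(BRRRBBBRBRR) = { 0,1/8,3/16,7/32,29/128 | 117/512,59/256,15/64,1/4,1/2,1 } so 233/1024
G(BRRRBBBRBRRR) = { 0,1/8,3/16,7/32,29/128 | 233/1024,117/512,59/256,15/64,1/4,1/2,1 } so 465/2048
G(BRRRBBBRBRRRB) = { 0,1/8,3/16,7/32,29/128,465/2048 | 233/1024,117/512,59/256,15/64,1/4,1/2,1 } so 931/4096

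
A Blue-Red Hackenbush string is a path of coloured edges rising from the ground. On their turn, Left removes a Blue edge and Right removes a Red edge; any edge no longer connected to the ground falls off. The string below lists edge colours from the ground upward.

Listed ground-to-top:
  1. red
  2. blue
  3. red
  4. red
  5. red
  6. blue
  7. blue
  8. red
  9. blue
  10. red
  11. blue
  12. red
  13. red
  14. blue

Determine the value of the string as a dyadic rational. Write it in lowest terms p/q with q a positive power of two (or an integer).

r: Left {  }, Right { 0 } — simplest -1
rb: Left { -1 }, Right { 0 } — simplest -1/2
rbr: Left { -1 }, Right { -1/2, 0 } — simplest -3/4
rbrr: Left { -1 }, Right { -3/4, -1/2, 0 } — simplest -7/8
rbrrr: Left { -1 }, Right { -7/8, -3/4, -1/2, 0 } — simplest -15/16
rbrrrb: Left { -1, -15/16 }, Right { -7/8, -3/4, -1/2, 0 } — simplest -29/32
rbrrrbb: Left { -1, -15/16, -29/32 }, Right { -7/8, -3/4, -1/2, 0 } — simplest -57/64
rbrrrbbr: Left { -1, -15/16, -29/32 }, Right { -57/64, -7/8, -3/4, -1/2, 0 } — simplest -115/128
rbrrrbbrb: Left { -1, -15/16, -29/32, -115/128 }, Right { -57/64, -7/8, -3/4, -1/2, 0 } — simplest -229/256
rbrrrbbrbr: Left { -1, -15/16, -29/32, -115/128 }, Right { -229/256, -57/64, -7/8, -3/4, -1/2, 0 } — simplest -459/512
rbrrrbbrbrb: Left { -1, -15/16, -29/32, -115/128, -459/512 }, Right { -229/256, -57/64, -7/8, -3/4, -1/2, 0 } — simplest -917/1024
rbrrrbbrbrbr: Left { -1, -15/16, -29/32, -115/128, -459/512 }, Right { -917/1024, -229/256, -57/64, -7/8, -3/4, -1/2, 0 } — simplest -1835/2048
rbrrrbbrbrbrr: Left { -1, -15/16, -29/32, -115/128, -459/512 }, Right { -1835/2048, -917/1024, -229/256, -57/64, -7/8, -3/4, -1/2, 0 } — simplest -3671/4096
rbrrrbbrbrbrrb: Left { -1, -15/16, -29/32, -115/128, -459/512, -3671/4096 }, Right { -1835/2048, -917/1024, -229/256, -57/64, -7/8, -3/4, -1/2, 0 } — simplest -7341/8192

-7341/8192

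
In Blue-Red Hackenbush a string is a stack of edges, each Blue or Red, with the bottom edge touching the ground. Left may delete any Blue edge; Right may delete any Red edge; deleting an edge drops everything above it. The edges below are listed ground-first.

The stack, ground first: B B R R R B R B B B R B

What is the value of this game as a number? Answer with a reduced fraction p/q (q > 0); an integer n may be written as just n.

1211/1024

Prefix values for B B R R R B R B B B R B via {L|R} + simplicity:
B: Left { 0 }, Right {  } => simplest 1
BB: Left { 0,1 }, Right {  } => simplest 2
BBR: Left { 0,1 }, Right { 2 } => simplest 3/2
BBRR: Left { 0,1 }, Right { 3/2,2 } => simplest 5/4
BBRRR: Left { 0,1 }, Right { 5/4,3/2,2 } => simplest 9/8
BBRRRB: Left { 0,1,9/8 }, Right { 5/4,3/2,2 } => simplest 19/16
BBRRRBR: Left { 0,1,9/8 }, Right { 19/16,5/4,3/2,2 } => simplest 37/32
BBRRRBRB: Left { 0,1,9/8,37/32 }, Right { 19/16,5/4,3/2,2 } => simplest 75/64
BBRRRBRBB: Left { 0,1,9/8,37/32,75/64 }, Right { 19/16,5/4,3/2,2 } => simplest 151/128
BBRRRBRBBB: Left { 0,1,9/8,37/32,75/64,151/128 }, Right { 19/16,5/4,3/2,2 } => simplest 303/256
BBRRRBRBBBR: Left { 0,1,9/8,37/32,75/64,151/128 }, Right { 303/256,19/16,5/4,3/2,2 } => simplest 605/512
BBRRRBRBBBRB: Left { 0,1,9/8,37/32,75/64,151/128,605/512 }, Right { 303/256,19/16,5/4,3/2,2 } => simplest 1211/1024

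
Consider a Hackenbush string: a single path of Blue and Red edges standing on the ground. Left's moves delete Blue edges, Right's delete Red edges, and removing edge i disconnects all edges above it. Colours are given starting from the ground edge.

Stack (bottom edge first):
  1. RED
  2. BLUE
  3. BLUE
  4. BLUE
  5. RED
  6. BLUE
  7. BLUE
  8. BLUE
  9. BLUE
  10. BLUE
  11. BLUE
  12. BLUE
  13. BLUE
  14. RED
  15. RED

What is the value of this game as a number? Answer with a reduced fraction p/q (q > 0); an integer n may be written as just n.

R: Left { ∅ }, Right { 0 } ⇒ simplest -1
RB: Left { -1 }, Right { 0 } ⇒ simplest -1/2
RBB: Left { -1; -1/2 }, Right { 0 } ⇒ simplest -1/4
RBBB: Left { -1; -1/2; -1/4 }, Right { 0 } ⇒ simplest -1/8
RBBBR: Left { -1; -1/2; -1/4 }, Right { -1/8; 0 } ⇒ simplest -3/16
RBBBRB: Left { -1; -1/2; -1/4; -3/16 }, Right { -1/8; 0 } ⇒ simplest -5/32
RBBBRBB: Left { -1; -1/2; -1/4; -3/16; -5/32 }, Right { -1/8; 0 } ⇒ simplest -9/64
RBBBRBBB: Left { -1; -1/2; -1/4; -3/16; -5/32; -9/64 }, Right { -1/8; 0 } ⇒ simplest -17/128
RBBBRBBBB: Left { -1; -1/2; -1/4; -3/16; -5/32; -9/64; -17/128 }, Right { -1/8; 0 } ⇒ simplest -33/256
RBBBRBBBBB: Left { -1; -1/2; -1/4; -3/16; -5/32; -9/64; -17/128; -33/256 }, Right { -1/8; 0 } ⇒ simplest -65/512
RBBBRBBBBBB: Left { -1; -1/2; -1/4; -3/16; -5/32; -9/64; -17/128; -33/256; -65/512 }, Right { -1/8; 0 } ⇒ simplest -129/1024
RBBBRBBBBBBB: Left { -1; -1/2; -1/4; -3/16; -5/32; -9/64; -17/128; -33/256; -65/512; -129/1024 }, Right { -1/8; 0 } ⇒ simplest -257/2048
RBBBRBBBBBBBB: Left { -1; -1/2; -1/4; -3/16; -5/32; -9/64; -17/128; -33/256; -65/512; -129/1024; -257/2048 }, Right { -1/8; 0 } ⇒ simplest -513/4096
RBBBRBBBBBBBBR: Left { -1; -1/2; -1/4; -3/16; -5/32; -9/64; -17/128; -33/256; -65/512; -129/1024; -257/2048 }, Right { -513/4096; -1/8; 0 } ⇒ simplest -1027/8192
RBBBRBBBBBBBBRR: Left { -1; -1/2; -1/4; -3/16; -5/32; -9/64; -17/128; -33/256; -65/512; -129/1024; -257/2048 }, Right { -1027/8192; -513/4096; -1/8; 0 } ⇒ simplest -2055/16384

-2055/16384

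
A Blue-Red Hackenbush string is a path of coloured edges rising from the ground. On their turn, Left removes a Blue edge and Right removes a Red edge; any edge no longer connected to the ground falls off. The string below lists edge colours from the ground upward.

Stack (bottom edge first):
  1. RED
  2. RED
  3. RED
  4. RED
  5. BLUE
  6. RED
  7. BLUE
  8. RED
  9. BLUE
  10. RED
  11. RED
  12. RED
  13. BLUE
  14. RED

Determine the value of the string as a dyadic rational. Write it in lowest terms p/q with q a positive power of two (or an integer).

-3771/1024

1 of 14 · R · max L −∞ · min R 0 ⇒ -1
2 of 14 · RR · max L −∞ · min R -1 ⇒ -2
3 of 14 · RRR · max L −∞ · min R -2 ⇒ -3
4 of 14 · RRRR · max L −∞ · min R -3 ⇒ -4
5 of 14 · RRRRB · max L -4 · min R -3 ⇒ -7/2
6 of 14 · RRRRBR · max L -4 · min R -7/2 ⇒ -15/4
7 of 14 · RRRRBRB · max L -15/4 · min R -7/2 ⇒ -29/8
8 of 14 · RRRRBRBR · max L -15/4 · min R -29/8 ⇒ -59/16
9 of 14 · RRRRBRBRB · max L -59/16 · min R -29/8 ⇒ -117/32
10 of 14 · RRRRBRBRBR · max L -59/16 · min R -117/32 ⇒ -235/64
11 of 14 · RRRRBRBRBRR · max L -59/16 · min R -235/64 ⇒ -471/128
12 of 14 · RRRRBRBRBRRR · max L -59/16 · min R -471/128 ⇒ -943/256
13 of 14 · RRRRBRBRBRRRB · max L -943/256 · min R -471/128 ⇒ -1885/512
14 of 14 · RRRRBRBRBRRRBR · max L -943/256 · min R -1885/512 ⇒ -3771/1024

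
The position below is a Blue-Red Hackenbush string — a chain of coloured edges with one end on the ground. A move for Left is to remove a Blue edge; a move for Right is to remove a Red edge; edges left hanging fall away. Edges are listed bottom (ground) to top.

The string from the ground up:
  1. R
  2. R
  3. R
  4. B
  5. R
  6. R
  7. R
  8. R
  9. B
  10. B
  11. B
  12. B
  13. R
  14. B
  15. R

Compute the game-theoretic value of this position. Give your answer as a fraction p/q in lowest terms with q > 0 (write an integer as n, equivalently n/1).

-12043/4096

Build v(s[:k]) for k = 1..15, string s = R R R B R R R R B B B B R B R.
v(R) = { — | 0 } = -1
v(RR) = { — | -1, 0 } = -2
v(RRR) = { — | -2, -1, 0 } = -3
v(RRRB) = { -3 | -2, -1, 0 } = -5/2
v(RRRBR) = { -3 | -5/2, -2, -1, 0 } = -11/4
v(RRRBRR) = { -3 | -11/4, -5/2, -2, -1, 0 } = -23/8
v(RRRBRRR) = { -3 | -23/8, -11/4, -5/2, -2, -1, 0 } = -47/16
v(RRRBRRRR) = { -3 | -47/16, -23/8, -11/4, -5/2, -2, -1, 0 } = -95/32
v(RRRBRRRRB) = { -3, -95/32 | -47/16, -23/8, -11/4, -5/2, -2, -1, 0 } = -189/64
v(RRRBRRRRBB) = { -3, -95/32, -189/64 | -47/16, -23/8, -11/4, -5/2, -2, -1, 0 } = -377/128
v(RRRBRRRRBBB) = { -3, -95/32, -189/64, -377/128 | -47/16, -23/8, -11/4, -5/2, -2, -1, 0 } = -753/256
v(RRRBRRRRBBBB) = { -3, -95/32, -189/64, -377/128, -753/256 | -47/16, -23/8, -11/4, -5/2, -2, -1, 0 } = -1505/512
v(RRRBRRRRBBBBR) = { -3, -95/32, -189/64, -377/128, -753/256 | -1505/512, -47/16, -23/8, -11/4, -5/2, -2, -1, 0 } = -3011/1024
v(RRRBRRRRBBBBRB) = { -3, -95/32, -189/64, -377/128, -753/256, -3011/1024 | -1505/512, -47/16, -23/8, -11/4, -5/2, -2, -1, 0 } = -6021/2048
v(RRRBRRRRBBBBRBR) = { -3, -95/32, -189/64, -377/128, -753/256, -3011/1024 | -6021/2048, -1505/512, -47/16, -23/8, -11/4, -5/2, -2, -1, 0 } = -12043/4096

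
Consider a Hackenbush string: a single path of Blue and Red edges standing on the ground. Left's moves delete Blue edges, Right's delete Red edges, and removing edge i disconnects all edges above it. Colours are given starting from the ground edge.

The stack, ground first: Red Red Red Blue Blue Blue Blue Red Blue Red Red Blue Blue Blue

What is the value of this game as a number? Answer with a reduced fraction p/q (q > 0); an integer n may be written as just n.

Build G(s[:k]) for k = 1..14, string s = Red Red Red Blue Blue Blue Blue Red Blue Red Red Blue Blue Blue.
R: Left {  }, Right { 0 } ⇒ simplest -1
RR: Left {  }, Right { -1 0 } ⇒ simplest -2
RRR: Left {  }, Right { -2 -1 0 } ⇒ simplest -3
RRRB: Left { -3 }, Right { -2 -1 0 } ⇒ simplest -5/2
RRRBB: Left { -3 -5/2 }, Right { -2 -1 0 } ⇒ simplest -9/4
RRRBBB: Left { -3 -5/2 -9/4 }, Right { -2 -1 0 } ⇒ simplest -17/8
RRRBBBB: Left { -3 -5/2 -9/4 -17/8 }, Right { -2 -1 0 } ⇒ simplest -33/16
RRRBBBBR: Left { -3 -5/2 -9/4 -17/8 }, Right { -33/16 -2 -1 0 } ⇒ simplest -67/32
RRRBBBBRB: Left { -3 -5/2 -9/4 -17/8 -67/32 }, Right { -33/16 -2 -1 0 } ⇒ simplest -133/64
RRRBBBBRBR: Left { -3 -5/2 -9/4 -17/8 -67/32 }, Right { -133/64 -33/16 -2 -1 0 } ⇒ simplest -267/128
RRRBBBBRBRR: Left { -3 -5/2 -9/4 -17/8 -67/32 }, Right { -267/128 -133/64 -33/16 -2 -1 0 } ⇒ simplest -535/256
RRRBBBBRBRRB: Left { -3 -5/2 -9/4 -17/8 -67/32 -535/256 }, Right { -267/128 -133/64 -33/16 -2 -1 0 } ⇒ simplest -1069/512
RRRBBBBRBRRBB: Left { -3 -5/2 -9/4 -17/8 -67/32 -535/256 -1069/512 }, Right { -267/128 -133/64 -33/16 -2 -1 0 } ⇒ simplest -2137/1024
RRRBBBBRBRRBBB: Left { -3 -5/2 -9/4 -17/8 -67/32 -535/256 -1069/512 -2137/1024 }, Right { -267/128 -133/64 -33/16 -2 -1 0 } ⇒ simplest -4273/2048

-4273/2048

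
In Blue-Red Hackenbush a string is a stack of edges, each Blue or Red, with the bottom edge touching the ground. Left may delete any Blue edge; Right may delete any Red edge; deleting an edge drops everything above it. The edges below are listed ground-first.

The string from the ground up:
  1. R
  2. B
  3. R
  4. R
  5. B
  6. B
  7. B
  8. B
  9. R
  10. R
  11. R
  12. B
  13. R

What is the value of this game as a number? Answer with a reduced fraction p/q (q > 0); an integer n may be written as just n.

-3131/4096

val_1 [R]  L=[(no moves)]  R=[0]  -> -1
val_2 [RB]  L=[-1]  R=[0]  -> -1/2
val_3 [RBR]  L=[-1]  R=[-1/2, 0]  -> -3/4
val_4 [RBRR]  L=[-1]  R=[-3/4, -1/2, 0]  -> -7/8
val_5 [RBRRB]  L=[-1, -7/8]  R=[-3/4, -1/2, 0]  -> -13/16
val_6 [RBRRBB]  L=[-1, -7/8, -13/16]  R=[-3/4, -1/2, 0]  -> -25/32
val_7 [RBRRBBB]  L=[-1, -7/8, -13/16, -25/32]  R=[-3/4, -1/2, 0]  -> -49/64
val_8 [RBRRBBBB]  L=[-1, -7/8, -13/16, -25/32, -49/64]  R=[-3/4, -1/2, 0]  -> -97/128
val_9 [RBRRBBBBR]  L=[-1, -7/8, -13/16, -25/32, -49/64]  R=[-97/128, -3/4, -1/2, 0]  -> -195/256
val_10 [RBRRBBBBRR]  L=[-1, -7/8, -13/16, -25/32, -49/64]  R=[-195/256, -97/128, -3/4, -1/2, 0]  -> -391/512
val_11 [RBRRBBBBRRR]  L=[-1, -7/8, -13/16, -25/32, -49/64]  R=[-391/512, -195/256, -97/128, -3/4, -1/2, 0]  -> -783/1024
val_12 [RBRRBBBBRRRB]  L=[-1, -7/8, -13/16, -25/32, -49/64, -783/1024]  R=[-391/512, -195/256, -97/128, -3/4, -1/2, 0]  -> -1565/2048
val_13 [RBRRBBBBRRRBR]  L=[-1, -7/8, -13/16, -25/32, -49/64, -783/1024]  R=[-1565/2048, -391/512, -195/256, -97/128, -3/4, -1/2, 0]  -> -3131/4096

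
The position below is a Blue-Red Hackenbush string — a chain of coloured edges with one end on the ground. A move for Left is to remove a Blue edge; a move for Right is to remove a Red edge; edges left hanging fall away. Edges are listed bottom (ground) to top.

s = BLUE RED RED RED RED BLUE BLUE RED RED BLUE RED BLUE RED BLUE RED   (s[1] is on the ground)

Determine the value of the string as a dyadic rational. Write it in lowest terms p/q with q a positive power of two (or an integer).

1621/16384

val_1 [B]  L=[0]  R=[none]  ⇒ 1
val_2 [BR]  L=[0]  R=[1]  ⇒ 1/2
val_3 [BRR]  L=[0]  R=[1/2,1]  ⇒ 1/4
val_4 [BRRR]  L=[0]  R=[1/4,1/2,1]  ⇒ 1/8
val_5 [BRRRR]  L=[0]  R=[1/8,1/4,1/2,1]  ⇒ 1/16
val_6 [BRRRRB]  L=[0,1/16]  R=[1/8,1/4,1/2,1]  ⇒ 3/32
val_7 [BRRRRBB]  L=[0,1/16,3/32]  R=[1/8,1/4,1/2,1]  ⇒ 7/64
val_8 [BRRRRBBR]  L=[0,1/16,3/32]  R=[7/64,1/8,1/4,1/2,1]  ⇒ 13/128
val_9 [BRRRRBBRR]  L=[0,1/16,3/32]  R=[13/128,7/64,1/8,1/4,1/2,1]  ⇒ 25/256
val_10 [BRRRRBBRRB]  L=[0,1/16,3/32,25/256]  R=[13/128,7/64,1/8,1/4,1/2,1]  ⇒ 51/512
val_11 [BRRRRBBRRBR]  L=[0,1/16,3/32,25/256]  R=[51/512,13/128,7/64,1/8,1/4,1/2,1]  ⇒ 101/1024
val_12 [BRRRRBBRRBRB]  L=[0,1/16,3/32,25/256,101/1024]  R=[51/512,13/128,7/64,1/8,1/4,1/2,1]  ⇒ 203/2048
val_13 [BRRRRBBRRBRBR]  L=[0,1/16,3/32,25/256,101/1024]  R=[203/2048,51/512,13/128,7/64,1/8,1/4,1/2,1]  ⇒ 405/4096
val_14 [BRRRRBBRRBRBRB]  L=[0,1/16,3/32,25/256,101/1024,405/4096]  R=[203/2048,51/512,13/128,7/64,1/8,1/4,1/2,1]  ⇒ 811/8192
val_15 [BRRRRBBRRBRBRBR]  L=[0,1/16,3/32,25/256,101/1024,405/4096]  R=[811/8192,203/2048,51/512,13/128,7/64,1/8,1/4,1/2,1]  ⇒ 1621/16384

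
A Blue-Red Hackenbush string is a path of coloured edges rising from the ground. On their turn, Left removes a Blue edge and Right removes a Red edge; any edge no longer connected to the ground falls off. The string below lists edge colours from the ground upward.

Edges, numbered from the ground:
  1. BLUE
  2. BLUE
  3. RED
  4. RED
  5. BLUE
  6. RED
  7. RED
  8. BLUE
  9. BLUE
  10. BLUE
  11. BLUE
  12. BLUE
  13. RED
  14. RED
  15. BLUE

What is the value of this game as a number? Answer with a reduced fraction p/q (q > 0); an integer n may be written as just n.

G(B) = { 0 | ∅ } — 1
G(BB) = { 0,1 | ∅ } — 2
G(BBR) = { 0,1 | 2 } — 3/2
G(BBRR) = { 0,1 | 3/2,2 } — 5/4
G(BBRRB) = { 0,1,5/4 | 3/2,2 } — 11/8
G(BBRRBR) = { 0,1,5/4 | 11/8,3/2,2 } — 21/16
G(BBRRBRR) = { 0,1,5/4 | 21/16,11/8,3/2,2 } — 41/32
G(BBRRBRRB) = { 0,1,5/4,41/32 | 21/16,11/8,3/2,2 } — 83/64
G(BBRRBRRBB) = { 0,1,5/4,41/32,83/64 | 21/16,11/8,3/2,2 } — 167/128
G(BBRRBRRBBB) = { 0,1,5/4,41/32,83/64,167/128 | 21/16,11/8,3/2,2 } — 335/256
G(BBRRBRRBBBB) = { 0,1,5/4,41/32,83/64,167/128,335/256 | 21/16,11/8,3/2,2 } — 671/512
G(BBRRBRRBBBBB) = { 0,1,5/4,41/32,83/64,167/128,335/256,671/512 | 21/16,11/8,3/2,2 } — 1343/1024
G(BBRRBRRBBBBBR) = { 0,1,5/4,41/32,83/64,167/128,335/256,671/512 | 1343/1024,21/16,11/8,3/2,2 } — 2685/2048
G(BBRRBRRBBBBBRR) = { 0,1,5/4,41/32,83/64,167/128,335/256,671/512 | 2685/2048,1343/1024,21/16,11/8,3/2,2 } — 5369/4096
G(BBRRBRRBBBBBRRB) = { 0,1,5/4,41/32,83/64,167/128,335/256,671/512,5369/4096 | 2685/2048,1343/1024,21/16,11/8,3/2,2 } — 10739/8192

10739/8192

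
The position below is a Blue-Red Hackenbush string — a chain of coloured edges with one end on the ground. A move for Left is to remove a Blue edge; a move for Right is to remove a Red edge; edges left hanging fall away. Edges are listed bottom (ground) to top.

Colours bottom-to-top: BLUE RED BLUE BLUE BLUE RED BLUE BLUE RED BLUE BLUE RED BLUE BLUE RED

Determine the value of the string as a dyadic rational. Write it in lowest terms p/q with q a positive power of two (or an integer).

15213/16384

Prefix values for BLUE RED BLUE BLUE BLUE RED BLUE BLUE RED BLUE BLUE RED BLUE BLUE RED via {L|R} + simplicity:
g(B) = { 0 | ∅ } so 1
g(BR) = { 0 | 1 } so 1/2
g(BRB) = { 0, 1/2 | 1 } so 3/4
g(BRBB) = { 0, 1/2, 3/4 | 1 } so 7/8
g(BRBBB) = { 0, 1/2, 3/4, 7/8 | 1 } so 15/16
g(BRBBBR) = { 0, 1/2, 3/4, 7/8 | 15/16, 1 } so 29/32
g(BRBBBRB) = { 0, 1/2, 3/4, 7/8, 29/32 | 15/16, 1 } so 59/64
g(BRBBBRBB) = { 0, 1/2, 3/4, 7/8, 29/32, 59/64 | 15/16, 1 } so 119/128
g(BRBBBRBBR) = { 0, 1/2, 3/4, 7/8, 29/32, 59/64 | 119/128, 15/16, 1 } so 237/256
g(BRBBBRBBRB) = { 0, 1/2, 3/4, 7/8, 29/32, 59/64, 237/256 | 119/128, 15/16, 1 } so 475/512
g(BRBBBRBBRBB) = { 0, 1/2, 3/4, 7/8, 29/32, 59/64, 237/256, 475/512 | 119/128, 15/16, 1 } so 951/1024
g(BRBBBRBBRBBR) = { 0, 1/2, 3/4, 7/8, 29/32, 59/64, 237/256, 475/512 | 951/1024, 119/128, 15/16, 1 } so 1901/2048
g(BRBBBRBBRBBRB) = { 0, 1/2, 3/4, 7/8, 29/32, 59/64, 237/256, 475/512, 1901/2048 | 951/1024, 119/128, 15/16, 1 } so 3803/4096
g(BRBBBRBBRBBRBB) = { 0, 1/2, 3/4, 7/8, 29/32, 59/64, 237/256, 475/512, 1901/2048, 3803/4096 | 951/1024, 119/128, 15/16, 1 } so 7607/8192
g(BRBBBRBBRBBRBBR) = { 0, 1/2, 3/4, 7/8, 29/32, 59/64, 237/256, 475/512, 1901/2048, 3803/4096 | 7607/8192, 951/1024, 119/128, 15/16, 1 } so 15213/16384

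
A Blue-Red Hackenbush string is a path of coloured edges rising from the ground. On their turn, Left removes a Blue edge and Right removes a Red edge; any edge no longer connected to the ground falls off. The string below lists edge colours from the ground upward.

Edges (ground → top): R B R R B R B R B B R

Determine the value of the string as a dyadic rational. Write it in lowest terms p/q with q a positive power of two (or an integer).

-851/1024

step 1: add R to get R; options L={ — } R={ 0 } = -1
step 2: add B to get RB; options L={ -1 } R={ 0 } = -1/2
step 3: add R to get RBR; options L={ -1 } R={ -1/2 0 } = -3/4
step 4: add R to get RBRR; options L={ -1 } R={ -3/4 -1/2 0 } = -7/8
step 5: add B to get RBRRB; options L={ -1 -7/8 } R={ -3/4 -1/2 0 } = -13/16
step 6: add R to get RBRRBR; options L={ -1 -7/8 } R={ -13/16 -3/4 -1/2 0 } = -27/32
step 7: add B to get RBRRBRB; options L={ -1 -7/8 -27/32 } R={ -13/16 -3/4 -1/2 0 } = -53/64
step 8: add R to get RBRRBRBR; options L={ -1 -7/8 -27/32 } R={ -53/64 -13/16 -3/4 -1/2 0 } = -107/128
step 9: add B to get RBRRBRBRB; options L={ -1 -7/8 -27/32 -107/128 } R={ -53/64 -13/16 -3/4 -1/2 0 } = -213/256
step 10: add B to get RBRRBRBRBB; options L={ -1 -7/8 -27/32 -107/128 -213/256 } R={ -53/64 -13/16 -3/4 -1/2 0 } = -425/512
step 11: add R to get RBRRBRBRBBR; options L={ -1 -7/8 -27/32 -107/128 -213/256 } R={ -425/512 -53/64 -13/16 -3/4 -1/2 0 } = -851/1024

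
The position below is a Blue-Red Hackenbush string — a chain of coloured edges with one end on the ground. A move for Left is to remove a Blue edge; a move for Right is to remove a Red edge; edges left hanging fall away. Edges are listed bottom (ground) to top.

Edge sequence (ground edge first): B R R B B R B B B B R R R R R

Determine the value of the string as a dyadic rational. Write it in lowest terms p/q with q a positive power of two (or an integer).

7105/16384

edge 1 of 15 (B): { 0 | (no moves) } → 1
edge 2 of 15 (R): { 0 | 1 } → 1/2
edge 3 of 15 (R): { 0 | 1/2, 1 } → 1/4
edge 4 of 15 (B): { 0, 1/4 | 1/2, 1 } → 3/8
edge 5 of 15 (B): { 0, 1/4, 3/8 | 1/2, 1 } → 7/16
edge 6 of 15 (R): { 0, 1/4, 3/8 | 7/16, 1/2, 1 } → 13/32
edge 7 of 15 (B): { 0, 1/4, 3/8, 13/32 | 7/16, 1/2, 1 } → 27/64
edge 8 of 15 (B): { 0, 1/4, 3/8, 13/32, 27/64 | 7/16, 1/2, 1 } → 55/128
edge 9 of 15 (B): { 0, 1/4, 3/8, 13/32, 27/64, 55/128 | 7/16, 1/2, 1 } → 111/256
edge 10 of 15 (B): { 0, 1/4, 3/8, 13/32, 27/64, 55/128, 111/256 | 7/16, 1/2, 1 } → 223/512
edge 11 of 15 (R): { 0, 1/4, 3/8, 13/32, 27/64, 55/128, 111/256 | 223/512, 7/16, 1/2, 1 } → 445/1024
edge 12 of 15 (R): { 0, 1/4, 3/8, 13/32, 27/64, 55/128, 111/256 | 445/1024, 223/512, 7/16, 1/2, 1 } → 889/2048
edge 13 of 15 (R): { 0, 1/4, 3/8, 13/32, 27/64, 55/128, 111/256 | 889/2048, 445/1024, 223/512, 7/16, 1/2, 1 } → 1777/4096
edge 14 of 15 (R): { 0, 1/4, 3/8, 13/32, 27/64, 55/128, 111/256 | 1777/4096, 889/2048, 445/1024, 223/512, 7/16, 1/2, 1 } → 3553/8192
edge 15 of 15 (R): { 0, 1/4, 3/8, 13/32, 27/64, 55/128, 111/256 | 3553/8192, 1777/4096, 889/2048, 445/1024, 223/512, 7/16, 1/2, 1 } → 7105/16384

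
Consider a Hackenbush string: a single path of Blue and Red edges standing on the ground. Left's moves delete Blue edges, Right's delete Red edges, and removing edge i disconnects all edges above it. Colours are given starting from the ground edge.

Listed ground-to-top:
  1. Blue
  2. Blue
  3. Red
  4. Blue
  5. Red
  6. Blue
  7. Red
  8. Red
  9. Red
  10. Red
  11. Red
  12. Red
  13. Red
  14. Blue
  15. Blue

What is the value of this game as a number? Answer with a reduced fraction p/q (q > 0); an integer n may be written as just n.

13319/8192

Build G(s[:k]) for k = 1..15, string s = Blue Blue Red Blue Red Blue Red Red Red Red Red Red Red Blue Blue.
step 1: add Blue to get B; options L={ 0 } R={ none } => 1
step 2: add Blue to get BB; options L={ 0 1 } R={ none } => 2
step 3: add Red to get BBR; options L={ 0 1 } R={ 2 } => 3/2
step 4: add Blue to get BBRB; options L={ 0 1 3/2 } R={ 2 } => 7/4
step 5: add Red to get BBRBR; options L={ 0 1 3/2 } R={ 7/4 2 } => 13/8
step 6: add Blue to get BBRBRB; options L={ 0 1 3/2 13/8 } R={ 7/4 2 } => 27/16
step 7: add Red to get BBRBRBR; options L={ 0 1 3/2 13/8 } R={ 27/16 7/4 2 } => 53/32
step 8: add Red to get BBRBRBRR; options L={ 0 1 3/2 13/8 } R={ 53/32 27/16 7/4 2 } => 105/64
step 9: add Red to get BBRBRBRRR; options L={ 0 1 3/2 13/8 } R={ 105/64 53/32 27/16 7/4 2 } => 209/128
step 10: add Red to get BBRBRBRRRR; options L={ 0 1 3/2 13/8 } R={ 209/128 105/64 53/32 27/16 7/4 2 } => 417/256
step 11: add Red to get BBRBRBRRRRR; options L={ 0 1 3/2 13/8 } R={ 417/256 209/128 105/64 53/32 27/16 7/4 2 } => 833/512
step 12: add Red to get BBRBRBRRRRRR; options L={ 0 1 3/2 13/8 } R={ 833/512 417/256 209/128 105/64 53/32 27/16 7/4 2 } => 1665/1024
step 13: add Red to get BBRBRBRRRRRRR; options L={ 0 1 3/2 13/8 } R={ 1665/1024 833/512 417/256 209/128 105/64 53/32 27/16 7/4 2 } => 3329/2048
step 14: add Blue to get BBRBRBRRRRRRRB; options L={ 0 1 3/2 13/8 3329/2048 } R={ 1665/1024 833/512 417/256 209/128 105/64 53/32 27/16 7/4 2 } => 6659/4096
step 15: add Blue to get BBRBRBRRRRRRRBB; options L={ 0 1 3/2 13/8 3329/2048 6659/4096 } R={ 1665/1024 833/512 417/256 209/128 105/64 53/32 27/16 7/4 2 } => 13319/8192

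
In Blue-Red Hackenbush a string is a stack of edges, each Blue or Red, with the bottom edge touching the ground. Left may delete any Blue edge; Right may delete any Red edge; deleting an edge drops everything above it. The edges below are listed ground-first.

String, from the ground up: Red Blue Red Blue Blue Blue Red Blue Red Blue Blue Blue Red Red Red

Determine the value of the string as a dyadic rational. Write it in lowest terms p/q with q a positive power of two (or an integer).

-8847/16384

step 1: add Red to get R; options L={ none } R={ 0 } → -1
step 2: add Blue to get RB; options L={ -1 } R={ 0 } → -1/2
step 3: add Red to get RBR; options L={ -1 } R={ -1/2,0 } → -3/4
step 4: add Blue to get RBRB; options L={ -1,-3/4 } R={ -1/2,0 } → -5/8
step 5: add Blue to get RBRBB; options L={ -1,-3/4,-5/8 } R={ -1/2,0 } → -9/16
step 6: add Blue to get RBRBBB; options L={ -1,-3/4,-5/8,-9/16 } R={ -1/2,0 } → -17/32
step 7: add Red to get RBRBBBR; options L={ -1,-3/4,-5/8,-9/16 } R={ -17/32,-1/2,0 } → -35/64
step 8: add Blue to get RBRBBBRB; options L={ -1,-3/4,-5/8,-9/16,-35/64 } R={ -17/32,-1/2,0 } → -69/128
step 9: add Red to get RBRBBBRBR; options L={ -1,-3/4,-5/8,-9/16,-35/64 } R={ -69/128,-17/32,-1/2,0 } → -139/256
step 10: add Blue to get RBRBBBRBRB; options L={ -1,-3/4,-5/8,-9/16,-35/64,-139/256 } R={ -69/128,-17/32,-1/2,0 } → -277/512
step 11: add Blue to get RBRBBBRBRBB; options L={ -1,-3/4,-5/8,-9/16,-35/64,-139/256,-277/512 } R={ -69/128,-17/32,-1/2,0 } → -553/1024
step 12: add Blue to get RBRBBBRBRBBB; options L={ -1,-3/4,-5/8,-9/16,-35/64,-139/256,-277/512,-553/1024 } R={ -69/128,-17/32,-1/2,0 } → -1105/2048
step 13: add Red to get RBRBBBRBRBBBR; options L={ -1,-3/4,-5/8,-9/16,-35/64,-139/256,-277/512,-553/1024 } R={ -1105/2048,-69/128,-17/32,-1/2,0 } → -2211/4096
step 14: add Red to get RBRBBBRBRBBBRR; options L={ -1,-3/4,-5/8,-9/16,-35/64,-139/256,-277/512,-553/1024 } R={ -2211/4096,-1105/2048,-69/128,-17/32,-1/2,0 } → -4423/8192
step 15: add Red to get RBRBBBRBRBBBRRR; options L={ -1,-3/4,-5/8,-9/16,-35/64,-139/256,-277/512,-553/1024 } R={ -4423/8192,-2211/4096,-1105/2048,-69/128,-17/32,-1/2,0 } → -8847/16384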